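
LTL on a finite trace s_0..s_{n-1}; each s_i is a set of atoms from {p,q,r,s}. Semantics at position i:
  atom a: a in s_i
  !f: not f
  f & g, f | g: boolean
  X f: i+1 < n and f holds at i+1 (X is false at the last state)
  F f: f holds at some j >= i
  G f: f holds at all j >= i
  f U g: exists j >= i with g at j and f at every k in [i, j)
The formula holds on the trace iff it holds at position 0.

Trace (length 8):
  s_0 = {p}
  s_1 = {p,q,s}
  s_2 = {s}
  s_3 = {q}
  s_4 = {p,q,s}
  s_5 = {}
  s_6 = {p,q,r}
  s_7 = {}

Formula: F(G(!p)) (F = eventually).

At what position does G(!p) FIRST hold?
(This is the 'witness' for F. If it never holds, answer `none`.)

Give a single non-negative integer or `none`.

s_0={p}: G(!p)=False !p=False p=True
s_1={p,q,s}: G(!p)=False !p=False p=True
s_2={s}: G(!p)=False !p=True p=False
s_3={q}: G(!p)=False !p=True p=False
s_4={p,q,s}: G(!p)=False !p=False p=True
s_5={}: G(!p)=False !p=True p=False
s_6={p,q,r}: G(!p)=False !p=False p=True
s_7={}: G(!p)=True !p=True p=False
F(G(!p)) holds; first witness at position 7.

Answer: 7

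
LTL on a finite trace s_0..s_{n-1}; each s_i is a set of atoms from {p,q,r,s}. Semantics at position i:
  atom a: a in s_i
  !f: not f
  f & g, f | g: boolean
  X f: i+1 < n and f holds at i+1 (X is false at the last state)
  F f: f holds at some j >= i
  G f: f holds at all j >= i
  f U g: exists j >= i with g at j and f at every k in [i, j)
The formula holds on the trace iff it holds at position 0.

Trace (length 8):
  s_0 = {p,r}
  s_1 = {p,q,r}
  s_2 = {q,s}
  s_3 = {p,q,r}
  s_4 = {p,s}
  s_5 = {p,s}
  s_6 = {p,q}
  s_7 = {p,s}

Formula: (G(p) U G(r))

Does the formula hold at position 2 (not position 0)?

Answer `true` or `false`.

Answer: false

Derivation:
s_0={p,r}: (G(p) U G(r))=False G(p)=False p=True G(r)=False r=True
s_1={p,q,r}: (G(p) U G(r))=False G(p)=False p=True G(r)=False r=True
s_2={q,s}: (G(p) U G(r))=False G(p)=False p=False G(r)=False r=False
s_3={p,q,r}: (G(p) U G(r))=False G(p)=True p=True G(r)=False r=True
s_4={p,s}: (G(p) U G(r))=False G(p)=True p=True G(r)=False r=False
s_5={p,s}: (G(p) U G(r))=False G(p)=True p=True G(r)=False r=False
s_6={p,q}: (G(p) U G(r))=False G(p)=True p=True G(r)=False r=False
s_7={p,s}: (G(p) U G(r))=False G(p)=True p=True G(r)=False r=False
Evaluating at position 2: result = False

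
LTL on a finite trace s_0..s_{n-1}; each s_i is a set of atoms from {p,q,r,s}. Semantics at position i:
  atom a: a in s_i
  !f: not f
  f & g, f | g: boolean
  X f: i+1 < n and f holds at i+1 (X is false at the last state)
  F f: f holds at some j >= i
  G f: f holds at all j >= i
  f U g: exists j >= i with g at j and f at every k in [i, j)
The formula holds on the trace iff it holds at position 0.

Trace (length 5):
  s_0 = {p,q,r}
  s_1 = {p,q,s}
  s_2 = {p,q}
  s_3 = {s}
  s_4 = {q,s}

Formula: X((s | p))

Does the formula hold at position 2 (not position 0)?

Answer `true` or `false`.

Answer: true

Derivation:
s_0={p,q,r}: X((s | p))=True (s | p)=True s=False p=True
s_1={p,q,s}: X((s | p))=True (s | p)=True s=True p=True
s_2={p,q}: X((s | p))=True (s | p)=True s=False p=True
s_3={s}: X((s | p))=True (s | p)=True s=True p=False
s_4={q,s}: X((s | p))=False (s | p)=True s=True p=False
Evaluating at position 2: result = True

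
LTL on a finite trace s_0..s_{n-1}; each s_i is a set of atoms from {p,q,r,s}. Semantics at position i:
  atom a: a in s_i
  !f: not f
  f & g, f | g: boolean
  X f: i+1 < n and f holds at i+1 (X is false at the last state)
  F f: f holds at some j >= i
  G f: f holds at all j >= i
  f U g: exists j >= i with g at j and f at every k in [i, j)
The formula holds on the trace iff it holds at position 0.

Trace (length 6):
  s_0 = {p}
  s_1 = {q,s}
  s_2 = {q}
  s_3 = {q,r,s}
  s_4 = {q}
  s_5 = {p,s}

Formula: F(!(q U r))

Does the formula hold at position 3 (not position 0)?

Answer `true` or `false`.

s_0={p}: F(!(q U r))=True !(q U r)=True (q U r)=False q=False r=False
s_1={q,s}: F(!(q U r))=True !(q U r)=False (q U r)=True q=True r=False
s_2={q}: F(!(q U r))=True !(q U r)=False (q U r)=True q=True r=False
s_3={q,r,s}: F(!(q U r))=True !(q U r)=False (q U r)=True q=True r=True
s_4={q}: F(!(q U r))=True !(q U r)=True (q U r)=False q=True r=False
s_5={p,s}: F(!(q U r))=True !(q U r)=True (q U r)=False q=False r=False
Evaluating at position 3: result = True

Answer: true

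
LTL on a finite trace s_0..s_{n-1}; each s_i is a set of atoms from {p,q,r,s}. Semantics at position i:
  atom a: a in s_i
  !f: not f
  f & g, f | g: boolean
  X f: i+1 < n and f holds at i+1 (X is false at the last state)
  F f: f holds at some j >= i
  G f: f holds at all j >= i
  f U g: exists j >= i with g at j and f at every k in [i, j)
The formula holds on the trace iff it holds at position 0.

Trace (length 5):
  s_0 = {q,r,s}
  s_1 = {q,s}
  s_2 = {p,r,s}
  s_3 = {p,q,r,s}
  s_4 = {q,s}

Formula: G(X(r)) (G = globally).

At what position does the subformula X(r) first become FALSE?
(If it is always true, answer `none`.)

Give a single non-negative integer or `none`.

s_0={q,r,s}: X(r)=False r=True
s_1={q,s}: X(r)=True r=False
s_2={p,r,s}: X(r)=True r=True
s_3={p,q,r,s}: X(r)=False r=True
s_4={q,s}: X(r)=False r=False
G(X(r)) holds globally = False
First violation at position 0.

Answer: 0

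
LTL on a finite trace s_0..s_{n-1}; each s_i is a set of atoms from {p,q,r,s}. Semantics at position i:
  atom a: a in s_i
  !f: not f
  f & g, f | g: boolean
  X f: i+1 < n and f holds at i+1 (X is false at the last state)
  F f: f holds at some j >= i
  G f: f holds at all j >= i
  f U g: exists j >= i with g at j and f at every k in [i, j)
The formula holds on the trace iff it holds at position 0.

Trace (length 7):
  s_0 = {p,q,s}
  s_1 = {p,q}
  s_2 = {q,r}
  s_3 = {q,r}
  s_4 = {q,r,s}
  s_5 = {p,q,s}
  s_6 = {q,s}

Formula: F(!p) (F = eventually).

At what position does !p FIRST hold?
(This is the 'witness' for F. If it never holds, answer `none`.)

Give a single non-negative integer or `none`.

Answer: 2

Derivation:
s_0={p,q,s}: !p=False p=True
s_1={p,q}: !p=False p=True
s_2={q,r}: !p=True p=False
s_3={q,r}: !p=True p=False
s_4={q,r,s}: !p=True p=False
s_5={p,q,s}: !p=False p=True
s_6={q,s}: !p=True p=False
F(!p) holds; first witness at position 2.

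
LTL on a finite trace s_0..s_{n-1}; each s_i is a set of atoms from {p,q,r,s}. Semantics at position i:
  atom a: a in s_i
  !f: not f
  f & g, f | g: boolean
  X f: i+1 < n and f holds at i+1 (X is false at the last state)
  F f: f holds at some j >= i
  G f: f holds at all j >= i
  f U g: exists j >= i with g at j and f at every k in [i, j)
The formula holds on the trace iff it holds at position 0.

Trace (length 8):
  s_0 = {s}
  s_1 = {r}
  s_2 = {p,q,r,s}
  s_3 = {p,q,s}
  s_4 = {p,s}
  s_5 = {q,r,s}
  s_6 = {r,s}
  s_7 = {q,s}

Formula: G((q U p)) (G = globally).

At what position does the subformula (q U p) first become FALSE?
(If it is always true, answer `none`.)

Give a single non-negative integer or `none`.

s_0={s}: (q U p)=False q=False p=False
s_1={r}: (q U p)=False q=False p=False
s_2={p,q,r,s}: (q U p)=True q=True p=True
s_3={p,q,s}: (q U p)=True q=True p=True
s_4={p,s}: (q U p)=True q=False p=True
s_5={q,r,s}: (q U p)=False q=True p=False
s_6={r,s}: (q U p)=False q=False p=False
s_7={q,s}: (q U p)=False q=True p=False
G((q U p)) holds globally = False
First violation at position 0.

Answer: 0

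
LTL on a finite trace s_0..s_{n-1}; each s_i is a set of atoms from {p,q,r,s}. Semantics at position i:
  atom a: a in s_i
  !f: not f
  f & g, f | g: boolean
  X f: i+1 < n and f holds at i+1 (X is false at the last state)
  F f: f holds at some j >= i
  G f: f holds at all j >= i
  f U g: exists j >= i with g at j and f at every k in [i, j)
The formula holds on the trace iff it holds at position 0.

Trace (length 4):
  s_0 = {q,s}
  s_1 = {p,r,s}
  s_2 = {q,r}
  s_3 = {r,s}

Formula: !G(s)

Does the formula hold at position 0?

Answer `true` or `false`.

Answer: true

Derivation:
s_0={q,s}: !G(s)=True G(s)=False s=True
s_1={p,r,s}: !G(s)=True G(s)=False s=True
s_2={q,r}: !G(s)=True G(s)=False s=False
s_3={r,s}: !G(s)=False G(s)=True s=True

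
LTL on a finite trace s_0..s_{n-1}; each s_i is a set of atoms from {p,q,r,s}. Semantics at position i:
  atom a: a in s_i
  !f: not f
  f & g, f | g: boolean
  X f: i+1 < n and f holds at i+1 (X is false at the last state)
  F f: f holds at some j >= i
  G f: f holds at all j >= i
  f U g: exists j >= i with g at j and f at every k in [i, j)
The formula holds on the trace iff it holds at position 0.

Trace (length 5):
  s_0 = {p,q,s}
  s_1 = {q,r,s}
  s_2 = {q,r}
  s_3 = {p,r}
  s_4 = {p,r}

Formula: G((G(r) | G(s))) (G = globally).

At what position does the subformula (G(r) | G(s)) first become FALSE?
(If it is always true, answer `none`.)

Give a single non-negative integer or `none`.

s_0={p,q,s}: (G(r) | G(s))=False G(r)=False r=False G(s)=False s=True
s_1={q,r,s}: (G(r) | G(s))=True G(r)=True r=True G(s)=False s=True
s_2={q,r}: (G(r) | G(s))=True G(r)=True r=True G(s)=False s=False
s_3={p,r}: (G(r) | G(s))=True G(r)=True r=True G(s)=False s=False
s_4={p,r}: (G(r) | G(s))=True G(r)=True r=True G(s)=False s=False
G((G(r) | G(s))) holds globally = False
First violation at position 0.

Answer: 0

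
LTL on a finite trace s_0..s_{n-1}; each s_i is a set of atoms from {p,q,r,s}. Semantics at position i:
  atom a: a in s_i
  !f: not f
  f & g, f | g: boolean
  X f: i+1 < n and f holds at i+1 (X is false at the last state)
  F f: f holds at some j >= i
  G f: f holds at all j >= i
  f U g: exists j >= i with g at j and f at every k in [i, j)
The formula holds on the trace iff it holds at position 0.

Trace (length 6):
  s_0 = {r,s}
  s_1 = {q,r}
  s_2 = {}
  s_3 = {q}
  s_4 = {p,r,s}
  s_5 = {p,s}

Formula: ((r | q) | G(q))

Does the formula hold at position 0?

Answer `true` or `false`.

s_0={r,s}: ((r | q) | G(q))=True (r | q)=True r=True q=False G(q)=False
s_1={q,r}: ((r | q) | G(q))=True (r | q)=True r=True q=True G(q)=False
s_2={}: ((r | q) | G(q))=False (r | q)=False r=False q=False G(q)=False
s_3={q}: ((r | q) | G(q))=True (r | q)=True r=False q=True G(q)=False
s_4={p,r,s}: ((r | q) | G(q))=True (r | q)=True r=True q=False G(q)=False
s_5={p,s}: ((r | q) | G(q))=False (r | q)=False r=False q=False G(q)=False

Answer: true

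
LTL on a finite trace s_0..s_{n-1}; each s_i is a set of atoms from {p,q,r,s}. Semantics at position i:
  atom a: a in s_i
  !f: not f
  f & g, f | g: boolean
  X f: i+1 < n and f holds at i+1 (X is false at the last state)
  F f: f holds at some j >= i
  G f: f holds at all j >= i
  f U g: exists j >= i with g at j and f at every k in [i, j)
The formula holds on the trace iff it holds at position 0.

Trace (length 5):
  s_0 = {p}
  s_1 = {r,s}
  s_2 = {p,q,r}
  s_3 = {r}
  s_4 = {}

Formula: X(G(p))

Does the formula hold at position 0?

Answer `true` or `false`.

s_0={p}: X(G(p))=False G(p)=False p=True
s_1={r,s}: X(G(p))=False G(p)=False p=False
s_2={p,q,r}: X(G(p))=False G(p)=False p=True
s_3={r}: X(G(p))=False G(p)=False p=False
s_4={}: X(G(p))=False G(p)=False p=False

Answer: false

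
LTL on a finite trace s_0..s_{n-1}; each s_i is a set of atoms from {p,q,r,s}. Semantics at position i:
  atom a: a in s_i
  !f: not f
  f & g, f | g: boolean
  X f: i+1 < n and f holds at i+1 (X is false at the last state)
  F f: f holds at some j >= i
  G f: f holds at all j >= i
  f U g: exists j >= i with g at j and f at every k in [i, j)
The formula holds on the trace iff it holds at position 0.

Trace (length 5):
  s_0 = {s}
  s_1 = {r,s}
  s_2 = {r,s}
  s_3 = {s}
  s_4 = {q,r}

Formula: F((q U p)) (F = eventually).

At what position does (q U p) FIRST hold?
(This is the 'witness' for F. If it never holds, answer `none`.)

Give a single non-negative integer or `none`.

s_0={s}: (q U p)=False q=False p=False
s_1={r,s}: (q U p)=False q=False p=False
s_2={r,s}: (q U p)=False q=False p=False
s_3={s}: (q U p)=False q=False p=False
s_4={q,r}: (q U p)=False q=True p=False
F((q U p)) does not hold (no witness exists).

Answer: none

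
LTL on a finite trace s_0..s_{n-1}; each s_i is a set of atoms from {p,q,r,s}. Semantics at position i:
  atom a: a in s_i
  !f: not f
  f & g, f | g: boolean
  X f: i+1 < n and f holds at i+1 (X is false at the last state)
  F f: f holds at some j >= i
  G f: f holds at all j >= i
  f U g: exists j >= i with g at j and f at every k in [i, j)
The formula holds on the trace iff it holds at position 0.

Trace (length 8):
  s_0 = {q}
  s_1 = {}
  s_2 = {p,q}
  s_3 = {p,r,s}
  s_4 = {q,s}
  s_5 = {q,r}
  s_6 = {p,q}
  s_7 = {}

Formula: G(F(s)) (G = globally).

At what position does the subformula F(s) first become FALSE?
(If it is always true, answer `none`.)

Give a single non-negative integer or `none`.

s_0={q}: F(s)=True s=False
s_1={}: F(s)=True s=False
s_2={p,q}: F(s)=True s=False
s_3={p,r,s}: F(s)=True s=True
s_4={q,s}: F(s)=True s=True
s_5={q,r}: F(s)=False s=False
s_6={p,q}: F(s)=False s=False
s_7={}: F(s)=False s=False
G(F(s)) holds globally = False
First violation at position 5.

Answer: 5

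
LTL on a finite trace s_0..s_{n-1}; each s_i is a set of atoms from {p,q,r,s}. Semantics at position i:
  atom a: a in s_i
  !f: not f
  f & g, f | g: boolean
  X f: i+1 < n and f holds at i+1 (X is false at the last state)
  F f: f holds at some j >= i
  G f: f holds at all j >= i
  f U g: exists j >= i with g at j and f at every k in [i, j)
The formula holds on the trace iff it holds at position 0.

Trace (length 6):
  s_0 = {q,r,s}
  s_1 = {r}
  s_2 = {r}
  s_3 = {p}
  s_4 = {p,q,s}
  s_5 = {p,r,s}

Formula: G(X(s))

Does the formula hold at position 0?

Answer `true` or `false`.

Answer: false

Derivation:
s_0={q,r,s}: G(X(s))=False X(s)=False s=True
s_1={r}: G(X(s))=False X(s)=False s=False
s_2={r}: G(X(s))=False X(s)=False s=False
s_3={p}: G(X(s))=False X(s)=True s=False
s_4={p,q,s}: G(X(s))=False X(s)=True s=True
s_5={p,r,s}: G(X(s))=False X(s)=False s=True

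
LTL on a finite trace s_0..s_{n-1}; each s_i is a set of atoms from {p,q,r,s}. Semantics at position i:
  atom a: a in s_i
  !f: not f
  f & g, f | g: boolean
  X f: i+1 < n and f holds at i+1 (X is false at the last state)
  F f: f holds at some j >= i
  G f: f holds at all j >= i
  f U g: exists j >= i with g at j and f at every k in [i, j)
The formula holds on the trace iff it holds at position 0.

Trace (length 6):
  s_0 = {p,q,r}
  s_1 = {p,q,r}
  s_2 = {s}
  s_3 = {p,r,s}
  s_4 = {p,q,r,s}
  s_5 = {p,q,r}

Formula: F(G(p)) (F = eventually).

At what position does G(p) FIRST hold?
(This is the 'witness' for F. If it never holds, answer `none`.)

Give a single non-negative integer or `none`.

s_0={p,q,r}: G(p)=False p=True
s_1={p,q,r}: G(p)=False p=True
s_2={s}: G(p)=False p=False
s_3={p,r,s}: G(p)=True p=True
s_4={p,q,r,s}: G(p)=True p=True
s_5={p,q,r}: G(p)=True p=True
F(G(p)) holds; first witness at position 3.

Answer: 3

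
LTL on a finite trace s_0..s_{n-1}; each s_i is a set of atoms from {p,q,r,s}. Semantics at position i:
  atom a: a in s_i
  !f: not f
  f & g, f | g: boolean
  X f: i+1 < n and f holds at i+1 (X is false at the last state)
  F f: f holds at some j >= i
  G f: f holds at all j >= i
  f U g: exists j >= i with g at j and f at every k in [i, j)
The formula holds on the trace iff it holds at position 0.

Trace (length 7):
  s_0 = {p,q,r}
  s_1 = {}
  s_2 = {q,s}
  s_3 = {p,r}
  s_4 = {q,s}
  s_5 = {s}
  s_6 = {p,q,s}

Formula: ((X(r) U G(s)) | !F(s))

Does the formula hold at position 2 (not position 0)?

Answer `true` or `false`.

Answer: false

Derivation:
s_0={p,q,r}: ((X(r) U G(s)) | !F(s))=False (X(r) U G(s))=False X(r)=False r=True G(s)=False s=False !F(s)=False F(s)=True
s_1={}: ((X(r) U G(s)) | !F(s))=False (X(r) U G(s))=False X(r)=False r=False G(s)=False s=False !F(s)=False F(s)=True
s_2={q,s}: ((X(r) U G(s)) | !F(s))=False (X(r) U G(s))=False X(r)=True r=False G(s)=False s=True !F(s)=False F(s)=True
s_3={p,r}: ((X(r) U G(s)) | !F(s))=False (X(r) U G(s))=False X(r)=False r=True G(s)=False s=False !F(s)=False F(s)=True
s_4={q,s}: ((X(r) U G(s)) | !F(s))=True (X(r) U G(s))=True X(r)=False r=False G(s)=True s=True !F(s)=False F(s)=True
s_5={s}: ((X(r) U G(s)) | !F(s))=True (X(r) U G(s))=True X(r)=False r=False G(s)=True s=True !F(s)=False F(s)=True
s_6={p,q,s}: ((X(r) U G(s)) | !F(s))=True (X(r) U G(s))=True X(r)=False r=False G(s)=True s=True !F(s)=False F(s)=True
Evaluating at position 2: result = False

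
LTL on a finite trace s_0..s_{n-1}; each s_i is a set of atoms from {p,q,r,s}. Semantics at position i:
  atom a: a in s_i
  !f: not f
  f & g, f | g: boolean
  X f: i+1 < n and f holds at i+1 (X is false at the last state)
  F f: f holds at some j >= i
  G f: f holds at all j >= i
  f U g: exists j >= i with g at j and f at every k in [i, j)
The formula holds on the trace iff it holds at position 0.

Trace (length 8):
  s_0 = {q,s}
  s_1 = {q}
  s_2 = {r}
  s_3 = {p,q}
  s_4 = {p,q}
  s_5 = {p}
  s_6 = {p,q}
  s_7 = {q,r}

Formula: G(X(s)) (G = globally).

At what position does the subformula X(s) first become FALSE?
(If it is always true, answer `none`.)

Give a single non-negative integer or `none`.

s_0={q,s}: X(s)=False s=True
s_1={q}: X(s)=False s=False
s_2={r}: X(s)=False s=False
s_3={p,q}: X(s)=False s=False
s_4={p,q}: X(s)=False s=False
s_5={p}: X(s)=False s=False
s_6={p,q}: X(s)=False s=False
s_7={q,r}: X(s)=False s=False
G(X(s)) holds globally = False
First violation at position 0.

Answer: 0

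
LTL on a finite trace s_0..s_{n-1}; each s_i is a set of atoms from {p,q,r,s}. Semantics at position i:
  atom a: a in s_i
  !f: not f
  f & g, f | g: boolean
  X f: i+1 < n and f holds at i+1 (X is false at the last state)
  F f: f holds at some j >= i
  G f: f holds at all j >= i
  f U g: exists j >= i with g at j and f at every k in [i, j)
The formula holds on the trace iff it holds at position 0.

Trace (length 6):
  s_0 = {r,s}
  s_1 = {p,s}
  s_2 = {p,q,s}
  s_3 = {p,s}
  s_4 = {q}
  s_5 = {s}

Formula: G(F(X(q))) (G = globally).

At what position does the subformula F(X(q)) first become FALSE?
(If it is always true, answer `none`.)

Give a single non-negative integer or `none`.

s_0={r,s}: F(X(q))=True X(q)=False q=False
s_1={p,s}: F(X(q))=True X(q)=True q=False
s_2={p,q,s}: F(X(q))=True X(q)=False q=True
s_3={p,s}: F(X(q))=True X(q)=True q=False
s_4={q}: F(X(q))=False X(q)=False q=True
s_5={s}: F(X(q))=False X(q)=False q=False
G(F(X(q))) holds globally = False
First violation at position 4.

Answer: 4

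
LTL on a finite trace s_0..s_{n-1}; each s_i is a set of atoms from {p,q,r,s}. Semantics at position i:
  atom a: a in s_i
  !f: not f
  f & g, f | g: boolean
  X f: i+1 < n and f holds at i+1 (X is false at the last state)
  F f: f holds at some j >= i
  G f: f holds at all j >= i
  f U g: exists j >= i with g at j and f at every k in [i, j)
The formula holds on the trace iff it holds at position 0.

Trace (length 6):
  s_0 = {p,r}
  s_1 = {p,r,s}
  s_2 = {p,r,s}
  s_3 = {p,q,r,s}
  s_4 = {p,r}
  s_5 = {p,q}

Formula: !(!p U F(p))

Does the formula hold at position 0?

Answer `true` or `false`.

Answer: false

Derivation:
s_0={p,r}: !(!p U F(p))=False (!p U F(p))=True !p=False p=True F(p)=True
s_1={p,r,s}: !(!p U F(p))=False (!p U F(p))=True !p=False p=True F(p)=True
s_2={p,r,s}: !(!p U F(p))=False (!p U F(p))=True !p=False p=True F(p)=True
s_3={p,q,r,s}: !(!p U F(p))=False (!p U F(p))=True !p=False p=True F(p)=True
s_4={p,r}: !(!p U F(p))=False (!p U F(p))=True !p=False p=True F(p)=True
s_5={p,q}: !(!p U F(p))=False (!p U F(p))=True !p=False p=True F(p)=True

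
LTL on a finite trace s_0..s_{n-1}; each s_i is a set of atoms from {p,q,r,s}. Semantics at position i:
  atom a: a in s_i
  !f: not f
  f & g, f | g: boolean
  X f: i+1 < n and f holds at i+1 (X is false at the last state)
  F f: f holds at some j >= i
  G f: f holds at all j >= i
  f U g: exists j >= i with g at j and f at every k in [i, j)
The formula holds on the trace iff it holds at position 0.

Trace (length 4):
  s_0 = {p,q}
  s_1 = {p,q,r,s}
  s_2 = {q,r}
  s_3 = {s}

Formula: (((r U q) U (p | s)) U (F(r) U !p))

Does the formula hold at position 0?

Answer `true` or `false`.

Answer: true

Derivation:
s_0={p,q}: (((r U q) U (p | s)) U (F(r) U !p))=True ((r U q) U (p | s))=True (r U q)=True r=False q=True (p | s)=True p=True s=False (F(r) U !p)=True F(r)=True !p=False
s_1={p,q,r,s}: (((r U q) U (p | s)) U (F(r) U !p))=True ((r U q) U (p | s))=True (r U q)=True r=True q=True (p | s)=True p=True s=True (F(r) U !p)=True F(r)=True !p=False
s_2={q,r}: (((r U q) U (p | s)) U (F(r) U !p))=True ((r U q) U (p | s))=True (r U q)=True r=True q=True (p | s)=False p=False s=False (F(r) U !p)=True F(r)=True !p=True
s_3={s}: (((r U q) U (p | s)) U (F(r) U !p))=True ((r U q) U (p | s))=True (r U q)=False r=False q=False (p | s)=True p=False s=True (F(r) U !p)=True F(r)=False !p=True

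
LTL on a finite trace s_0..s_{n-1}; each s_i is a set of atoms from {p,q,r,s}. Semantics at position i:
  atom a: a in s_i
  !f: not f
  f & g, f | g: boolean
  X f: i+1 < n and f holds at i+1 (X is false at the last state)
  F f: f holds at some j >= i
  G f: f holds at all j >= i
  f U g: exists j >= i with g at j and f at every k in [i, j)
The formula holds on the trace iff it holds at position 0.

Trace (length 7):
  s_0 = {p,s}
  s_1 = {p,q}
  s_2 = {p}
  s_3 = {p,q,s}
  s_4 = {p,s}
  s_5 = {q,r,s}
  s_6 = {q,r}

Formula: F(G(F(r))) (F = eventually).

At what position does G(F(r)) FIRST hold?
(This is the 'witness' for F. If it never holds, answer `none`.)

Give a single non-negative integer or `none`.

s_0={p,s}: G(F(r))=True F(r)=True r=False
s_1={p,q}: G(F(r))=True F(r)=True r=False
s_2={p}: G(F(r))=True F(r)=True r=False
s_3={p,q,s}: G(F(r))=True F(r)=True r=False
s_4={p,s}: G(F(r))=True F(r)=True r=False
s_5={q,r,s}: G(F(r))=True F(r)=True r=True
s_6={q,r}: G(F(r))=True F(r)=True r=True
F(G(F(r))) holds; first witness at position 0.

Answer: 0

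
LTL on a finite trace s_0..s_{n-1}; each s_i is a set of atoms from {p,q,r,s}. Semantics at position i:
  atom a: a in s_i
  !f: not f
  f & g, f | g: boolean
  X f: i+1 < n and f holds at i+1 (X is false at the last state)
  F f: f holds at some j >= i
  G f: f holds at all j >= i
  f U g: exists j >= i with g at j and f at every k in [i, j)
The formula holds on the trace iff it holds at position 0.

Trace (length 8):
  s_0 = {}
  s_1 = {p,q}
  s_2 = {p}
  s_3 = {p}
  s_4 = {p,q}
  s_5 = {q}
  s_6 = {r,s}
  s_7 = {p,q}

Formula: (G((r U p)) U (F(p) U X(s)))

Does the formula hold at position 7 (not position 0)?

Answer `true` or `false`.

s_0={}: (G((r U p)) U (F(p) U X(s)))=True G((r U p))=False (r U p)=False r=False p=False (F(p) U X(s))=True F(p)=True X(s)=False s=False
s_1={p,q}: (G((r U p)) U (F(p) U X(s)))=True G((r U p))=False (r U p)=True r=False p=True (F(p) U X(s))=True F(p)=True X(s)=False s=False
s_2={p}: (G((r U p)) U (F(p) U X(s)))=True G((r U p))=False (r U p)=True r=False p=True (F(p) U X(s))=True F(p)=True X(s)=False s=False
s_3={p}: (G((r U p)) U (F(p) U X(s)))=True G((r U p))=False (r U p)=True r=False p=True (F(p) U X(s))=True F(p)=True X(s)=False s=False
s_4={p,q}: (G((r U p)) U (F(p) U X(s)))=True G((r U p))=False (r U p)=True r=False p=True (F(p) U X(s))=True F(p)=True X(s)=False s=False
s_5={q}: (G((r U p)) U (F(p) U X(s)))=True G((r U p))=False (r U p)=False r=False p=False (F(p) U X(s))=True F(p)=True X(s)=True s=False
s_6={r,s}: (G((r U p)) U (F(p) U X(s)))=False G((r U p))=True (r U p)=True r=True p=False (F(p) U X(s))=False F(p)=True X(s)=False s=True
s_7={p,q}: (G((r U p)) U (F(p) U X(s)))=False G((r U p))=True (r U p)=True r=False p=True (F(p) U X(s))=False F(p)=True X(s)=False s=False
Evaluating at position 7: result = False

Answer: false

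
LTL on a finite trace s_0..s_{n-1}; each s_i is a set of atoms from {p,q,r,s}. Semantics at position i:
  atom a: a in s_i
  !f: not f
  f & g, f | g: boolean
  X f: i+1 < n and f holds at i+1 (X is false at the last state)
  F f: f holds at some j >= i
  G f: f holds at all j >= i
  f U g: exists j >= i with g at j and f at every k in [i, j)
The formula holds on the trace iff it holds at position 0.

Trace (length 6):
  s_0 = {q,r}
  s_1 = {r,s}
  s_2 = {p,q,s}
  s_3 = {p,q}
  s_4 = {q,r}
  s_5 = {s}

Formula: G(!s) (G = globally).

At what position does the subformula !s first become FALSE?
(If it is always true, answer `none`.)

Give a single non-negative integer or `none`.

s_0={q,r}: !s=True s=False
s_1={r,s}: !s=False s=True
s_2={p,q,s}: !s=False s=True
s_3={p,q}: !s=True s=False
s_4={q,r}: !s=True s=False
s_5={s}: !s=False s=True
G(!s) holds globally = False
First violation at position 1.

Answer: 1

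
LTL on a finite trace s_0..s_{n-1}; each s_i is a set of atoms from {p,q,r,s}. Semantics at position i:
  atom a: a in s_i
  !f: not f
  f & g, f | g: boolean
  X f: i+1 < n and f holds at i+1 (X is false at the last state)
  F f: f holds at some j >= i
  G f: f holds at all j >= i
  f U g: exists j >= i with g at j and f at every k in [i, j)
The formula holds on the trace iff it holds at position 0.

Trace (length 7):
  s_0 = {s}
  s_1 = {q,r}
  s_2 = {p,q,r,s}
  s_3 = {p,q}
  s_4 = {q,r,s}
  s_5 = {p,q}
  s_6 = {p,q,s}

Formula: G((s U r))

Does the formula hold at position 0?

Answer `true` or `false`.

Answer: false

Derivation:
s_0={s}: G((s U r))=False (s U r)=True s=True r=False
s_1={q,r}: G((s U r))=False (s U r)=True s=False r=True
s_2={p,q,r,s}: G((s U r))=False (s U r)=True s=True r=True
s_3={p,q}: G((s U r))=False (s U r)=False s=False r=False
s_4={q,r,s}: G((s U r))=False (s U r)=True s=True r=True
s_5={p,q}: G((s U r))=False (s U r)=False s=False r=False
s_6={p,q,s}: G((s U r))=False (s U r)=False s=True r=False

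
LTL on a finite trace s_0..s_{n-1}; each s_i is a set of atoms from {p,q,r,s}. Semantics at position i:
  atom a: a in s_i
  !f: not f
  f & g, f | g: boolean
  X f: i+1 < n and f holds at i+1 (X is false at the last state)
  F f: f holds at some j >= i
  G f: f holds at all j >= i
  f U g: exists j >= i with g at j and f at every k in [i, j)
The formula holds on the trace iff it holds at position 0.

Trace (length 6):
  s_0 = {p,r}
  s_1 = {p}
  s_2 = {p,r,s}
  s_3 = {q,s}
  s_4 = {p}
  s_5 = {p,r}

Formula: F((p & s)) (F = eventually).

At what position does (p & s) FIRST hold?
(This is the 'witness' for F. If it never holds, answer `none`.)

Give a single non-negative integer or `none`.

Answer: 2

Derivation:
s_0={p,r}: (p & s)=False p=True s=False
s_1={p}: (p & s)=False p=True s=False
s_2={p,r,s}: (p & s)=True p=True s=True
s_3={q,s}: (p & s)=False p=False s=True
s_4={p}: (p & s)=False p=True s=False
s_5={p,r}: (p & s)=False p=True s=False
F((p & s)) holds; first witness at position 2.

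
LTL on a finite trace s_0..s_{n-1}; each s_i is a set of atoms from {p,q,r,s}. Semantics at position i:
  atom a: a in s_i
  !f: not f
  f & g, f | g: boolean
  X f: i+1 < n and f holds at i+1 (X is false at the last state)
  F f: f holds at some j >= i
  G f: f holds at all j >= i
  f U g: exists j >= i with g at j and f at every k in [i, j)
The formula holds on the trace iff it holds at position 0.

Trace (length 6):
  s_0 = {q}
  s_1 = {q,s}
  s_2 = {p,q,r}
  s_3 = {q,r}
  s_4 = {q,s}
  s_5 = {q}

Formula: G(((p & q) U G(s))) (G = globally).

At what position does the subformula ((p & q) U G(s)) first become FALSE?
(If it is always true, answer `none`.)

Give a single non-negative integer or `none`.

s_0={q}: ((p & q) U G(s))=False (p & q)=False p=False q=True G(s)=False s=False
s_1={q,s}: ((p & q) U G(s))=False (p & q)=False p=False q=True G(s)=False s=True
s_2={p,q,r}: ((p & q) U G(s))=False (p & q)=True p=True q=True G(s)=False s=False
s_3={q,r}: ((p & q) U G(s))=False (p & q)=False p=False q=True G(s)=False s=False
s_4={q,s}: ((p & q) U G(s))=False (p & q)=False p=False q=True G(s)=False s=True
s_5={q}: ((p & q) U G(s))=False (p & q)=False p=False q=True G(s)=False s=False
G(((p & q) U G(s))) holds globally = False
First violation at position 0.

Answer: 0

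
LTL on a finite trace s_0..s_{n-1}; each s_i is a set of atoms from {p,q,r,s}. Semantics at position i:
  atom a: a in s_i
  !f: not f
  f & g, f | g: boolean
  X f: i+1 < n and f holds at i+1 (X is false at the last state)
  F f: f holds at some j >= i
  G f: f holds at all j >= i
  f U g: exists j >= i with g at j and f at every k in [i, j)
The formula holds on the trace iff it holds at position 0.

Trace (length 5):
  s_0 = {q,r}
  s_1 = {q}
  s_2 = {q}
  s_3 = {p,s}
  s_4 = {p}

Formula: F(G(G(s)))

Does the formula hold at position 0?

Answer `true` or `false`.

s_0={q,r}: F(G(G(s)))=False G(G(s))=False G(s)=False s=False
s_1={q}: F(G(G(s)))=False G(G(s))=False G(s)=False s=False
s_2={q}: F(G(G(s)))=False G(G(s))=False G(s)=False s=False
s_3={p,s}: F(G(G(s)))=False G(G(s))=False G(s)=False s=True
s_4={p}: F(G(G(s)))=False G(G(s))=False G(s)=False s=False

Answer: false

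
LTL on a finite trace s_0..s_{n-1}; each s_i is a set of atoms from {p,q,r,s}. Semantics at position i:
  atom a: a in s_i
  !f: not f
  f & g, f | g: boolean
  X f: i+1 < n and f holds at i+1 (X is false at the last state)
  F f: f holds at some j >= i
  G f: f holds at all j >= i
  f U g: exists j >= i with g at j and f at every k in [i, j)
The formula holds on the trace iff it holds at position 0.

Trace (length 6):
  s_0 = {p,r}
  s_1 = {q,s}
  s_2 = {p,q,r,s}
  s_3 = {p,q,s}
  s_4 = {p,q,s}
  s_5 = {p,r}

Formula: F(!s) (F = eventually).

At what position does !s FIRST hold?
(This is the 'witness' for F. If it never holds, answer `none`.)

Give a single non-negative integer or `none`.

Answer: 0

Derivation:
s_0={p,r}: !s=True s=False
s_1={q,s}: !s=False s=True
s_2={p,q,r,s}: !s=False s=True
s_3={p,q,s}: !s=False s=True
s_4={p,q,s}: !s=False s=True
s_5={p,r}: !s=True s=False
F(!s) holds; first witness at position 0.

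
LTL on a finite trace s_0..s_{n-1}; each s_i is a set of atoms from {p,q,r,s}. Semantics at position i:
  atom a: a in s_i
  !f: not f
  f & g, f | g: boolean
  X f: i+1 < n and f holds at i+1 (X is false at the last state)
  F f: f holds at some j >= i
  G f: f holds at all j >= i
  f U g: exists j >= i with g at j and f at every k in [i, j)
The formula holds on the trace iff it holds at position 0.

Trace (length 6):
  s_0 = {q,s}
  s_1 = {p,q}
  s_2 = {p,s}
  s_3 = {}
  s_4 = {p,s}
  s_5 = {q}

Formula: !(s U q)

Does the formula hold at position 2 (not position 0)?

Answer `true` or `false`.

s_0={q,s}: !(s U q)=False (s U q)=True s=True q=True
s_1={p,q}: !(s U q)=False (s U q)=True s=False q=True
s_2={p,s}: !(s U q)=True (s U q)=False s=True q=False
s_3={}: !(s U q)=True (s U q)=False s=False q=False
s_4={p,s}: !(s U q)=False (s U q)=True s=True q=False
s_5={q}: !(s U q)=False (s U q)=True s=False q=True
Evaluating at position 2: result = True

Answer: true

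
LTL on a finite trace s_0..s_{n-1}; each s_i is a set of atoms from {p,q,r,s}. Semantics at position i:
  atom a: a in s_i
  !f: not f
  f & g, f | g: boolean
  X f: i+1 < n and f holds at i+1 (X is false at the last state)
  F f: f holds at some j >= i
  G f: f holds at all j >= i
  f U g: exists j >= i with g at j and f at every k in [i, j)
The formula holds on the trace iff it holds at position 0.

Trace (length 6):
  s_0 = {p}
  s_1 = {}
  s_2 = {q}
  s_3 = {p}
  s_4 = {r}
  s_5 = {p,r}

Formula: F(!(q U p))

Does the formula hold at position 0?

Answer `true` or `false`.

s_0={p}: F(!(q U p))=True !(q U p)=False (q U p)=True q=False p=True
s_1={}: F(!(q U p))=True !(q U p)=True (q U p)=False q=False p=False
s_2={q}: F(!(q U p))=True !(q U p)=False (q U p)=True q=True p=False
s_3={p}: F(!(q U p))=True !(q U p)=False (q U p)=True q=False p=True
s_4={r}: F(!(q U p))=True !(q U p)=True (q U p)=False q=False p=False
s_5={p,r}: F(!(q U p))=False !(q U p)=False (q U p)=True q=False p=True

Answer: true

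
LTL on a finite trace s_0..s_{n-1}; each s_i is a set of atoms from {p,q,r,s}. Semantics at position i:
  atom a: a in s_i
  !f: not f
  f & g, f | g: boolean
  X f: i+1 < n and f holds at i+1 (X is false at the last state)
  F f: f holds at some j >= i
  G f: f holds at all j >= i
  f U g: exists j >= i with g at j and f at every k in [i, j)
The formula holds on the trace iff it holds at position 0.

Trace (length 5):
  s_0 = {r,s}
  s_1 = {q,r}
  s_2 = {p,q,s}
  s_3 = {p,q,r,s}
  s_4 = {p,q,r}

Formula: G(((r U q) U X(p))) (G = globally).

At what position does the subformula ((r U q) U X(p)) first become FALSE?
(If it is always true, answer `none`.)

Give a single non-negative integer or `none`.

s_0={r,s}: ((r U q) U X(p))=True (r U q)=True r=True q=False X(p)=False p=False
s_1={q,r}: ((r U q) U X(p))=True (r U q)=True r=True q=True X(p)=True p=False
s_2={p,q,s}: ((r U q) U X(p))=True (r U q)=True r=False q=True X(p)=True p=True
s_3={p,q,r,s}: ((r U q) U X(p))=True (r U q)=True r=True q=True X(p)=True p=True
s_4={p,q,r}: ((r U q) U X(p))=False (r U q)=True r=True q=True X(p)=False p=True
G(((r U q) U X(p))) holds globally = False
First violation at position 4.

Answer: 4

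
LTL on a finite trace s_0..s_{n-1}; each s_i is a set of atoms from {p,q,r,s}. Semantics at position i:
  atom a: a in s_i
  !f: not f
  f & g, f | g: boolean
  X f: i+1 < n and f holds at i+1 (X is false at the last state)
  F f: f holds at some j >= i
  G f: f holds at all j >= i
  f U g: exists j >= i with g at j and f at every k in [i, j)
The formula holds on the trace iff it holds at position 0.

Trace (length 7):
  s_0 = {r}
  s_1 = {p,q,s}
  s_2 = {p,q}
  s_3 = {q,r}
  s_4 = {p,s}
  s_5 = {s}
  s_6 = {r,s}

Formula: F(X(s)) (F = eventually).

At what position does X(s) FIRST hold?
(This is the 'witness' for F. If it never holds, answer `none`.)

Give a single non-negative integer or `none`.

s_0={r}: X(s)=True s=False
s_1={p,q,s}: X(s)=False s=True
s_2={p,q}: X(s)=False s=False
s_3={q,r}: X(s)=True s=False
s_4={p,s}: X(s)=True s=True
s_5={s}: X(s)=True s=True
s_6={r,s}: X(s)=False s=True
F(X(s)) holds; first witness at position 0.

Answer: 0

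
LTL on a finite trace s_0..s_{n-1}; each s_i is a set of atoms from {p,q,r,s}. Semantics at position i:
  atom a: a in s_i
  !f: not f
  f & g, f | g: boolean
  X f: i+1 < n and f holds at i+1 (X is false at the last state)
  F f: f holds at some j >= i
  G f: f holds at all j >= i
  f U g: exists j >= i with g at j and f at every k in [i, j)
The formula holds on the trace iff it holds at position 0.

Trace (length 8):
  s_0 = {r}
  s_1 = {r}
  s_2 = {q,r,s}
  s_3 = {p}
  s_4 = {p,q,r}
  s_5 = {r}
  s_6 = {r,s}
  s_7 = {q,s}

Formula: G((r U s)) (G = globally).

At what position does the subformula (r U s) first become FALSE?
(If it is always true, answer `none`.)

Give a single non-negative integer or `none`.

Answer: 3

Derivation:
s_0={r}: (r U s)=True r=True s=False
s_1={r}: (r U s)=True r=True s=False
s_2={q,r,s}: (r U s)=True r=True s=True
s_3={p}: (r U s)=False r=False s=False
s_4={p,q,r}: (r U s)=True r=True s=False
s_5={r}: (r U s)=True r=True s=False
s_6={r,s}: (r U s)=True r=True s=True
s_7={q,s}: (r U s)=True r=False s=True
G((r U s)) holds globally = False
First violation at position 3.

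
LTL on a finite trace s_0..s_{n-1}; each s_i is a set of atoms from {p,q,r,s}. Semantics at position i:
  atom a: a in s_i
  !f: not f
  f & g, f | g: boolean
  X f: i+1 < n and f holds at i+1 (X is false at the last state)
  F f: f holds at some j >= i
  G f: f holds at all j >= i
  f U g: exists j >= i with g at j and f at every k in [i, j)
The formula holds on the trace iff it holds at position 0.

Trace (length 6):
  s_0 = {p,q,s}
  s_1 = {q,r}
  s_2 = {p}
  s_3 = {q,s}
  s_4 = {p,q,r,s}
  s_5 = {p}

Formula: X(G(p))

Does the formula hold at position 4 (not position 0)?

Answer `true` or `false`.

s_0={p,q,s}: X(G(p))=False G(p)=False p=True
s_1={q,r}: X(G(p))=False G(p)=False p=False
s_2={p}: X(G(p))=False G(p)=False p=True
s_3={q,s}: X(G(p))=True G(p)=False p=False
s_4={p,q,r,s}: X(G(p))=True G(p)=True p=True
s_5={p}: X(G(p))=False G(p)=True p=True
Evaluating at position 4: result = True

Answer: true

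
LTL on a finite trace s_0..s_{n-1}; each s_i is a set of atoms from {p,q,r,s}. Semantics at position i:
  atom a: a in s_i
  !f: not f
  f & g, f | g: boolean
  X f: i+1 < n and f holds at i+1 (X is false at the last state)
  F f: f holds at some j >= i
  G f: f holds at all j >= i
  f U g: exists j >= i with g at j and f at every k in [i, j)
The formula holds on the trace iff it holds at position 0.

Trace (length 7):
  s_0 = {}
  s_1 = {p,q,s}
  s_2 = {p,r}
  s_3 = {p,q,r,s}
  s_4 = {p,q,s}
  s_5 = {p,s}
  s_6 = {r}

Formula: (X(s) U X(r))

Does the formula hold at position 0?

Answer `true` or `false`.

s_0={}: (X(s) U X(r))=True X(s)=True s=False X(r)=False r=False
s_1={p,q,s}: (X(s) U X(r))=True X(s)=False s=True X(r)=True r=False
s_2={p,r}: (X(s) U X(r))=True X(s)=True s=False X(r)=True r=True
s_3={p,q,r,s}: (X(s) U X(r))=True X(s)=True s=True X(r)=False r=True
s_4={p,q,s}: (X(s) U X(r))=True X(s)=True s=True X(r)=False r=False
s_5={p,s}: (X(s) U X(r))=True X(s)=False s=True X(r)=True r=False
s_6={r}: (X(s) U X(r))=False X(s)=False s=False X(r)=False r=True

Answer: true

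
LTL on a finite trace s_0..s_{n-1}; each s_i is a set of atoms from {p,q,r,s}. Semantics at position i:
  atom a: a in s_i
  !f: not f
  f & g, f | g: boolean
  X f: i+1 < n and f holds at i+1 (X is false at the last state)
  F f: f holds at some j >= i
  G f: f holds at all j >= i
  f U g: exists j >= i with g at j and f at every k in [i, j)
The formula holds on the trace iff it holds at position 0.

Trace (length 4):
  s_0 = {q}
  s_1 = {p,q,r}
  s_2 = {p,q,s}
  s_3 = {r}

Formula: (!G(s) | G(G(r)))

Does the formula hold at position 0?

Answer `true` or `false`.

s_0={q}: (!G(s) | G(G(r)))=True !G(s)=True G(s)=False s=False G(G(r))=False G(r)=False r=False
s_1={p,q,r}: (!G(s) | G(G(r)))=True !G(s)=True G(s)=False s=False G(G(r))=False G(r)=False r=True
s_2={p,q,s}: (!G(s) | G(G(r)))=True !G(s)=True G(s)=False s=True G(G(r))=False G(r)=False r=False
s_3={r}: (!G(s) | G(G(r)))=True !G(s)=True G(s)=False s=False G(G(r))=True G(r)=True r=True

Answer: true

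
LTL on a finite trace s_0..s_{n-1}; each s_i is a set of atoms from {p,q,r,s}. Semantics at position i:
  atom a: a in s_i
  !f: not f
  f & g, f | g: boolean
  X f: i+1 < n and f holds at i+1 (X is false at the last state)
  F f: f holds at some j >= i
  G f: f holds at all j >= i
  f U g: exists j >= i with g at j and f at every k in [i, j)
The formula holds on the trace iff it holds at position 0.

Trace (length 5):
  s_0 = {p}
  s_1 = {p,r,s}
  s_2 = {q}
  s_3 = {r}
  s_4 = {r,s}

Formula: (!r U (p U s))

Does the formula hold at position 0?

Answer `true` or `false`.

Answer: true

Derivation:
s_0={p}: (!r U (p U s))=True !r=True r=False (p U s)=True p=True s=False
s_1={p,r,s}: (!r U (p U s))=True !r=False r=True (p U s)=True p=True s=True
s_2={q}: (!r U (p U s))=False !r=True r=False (p U s)=False p=False s=False
s_3={r}: (!r U (p U s))=False !r=False r=True (p U s)=False p=False s=False
s_4={r,s}: (!r U (p U s))=True !r=False r=True (p U s)=True p=False s=True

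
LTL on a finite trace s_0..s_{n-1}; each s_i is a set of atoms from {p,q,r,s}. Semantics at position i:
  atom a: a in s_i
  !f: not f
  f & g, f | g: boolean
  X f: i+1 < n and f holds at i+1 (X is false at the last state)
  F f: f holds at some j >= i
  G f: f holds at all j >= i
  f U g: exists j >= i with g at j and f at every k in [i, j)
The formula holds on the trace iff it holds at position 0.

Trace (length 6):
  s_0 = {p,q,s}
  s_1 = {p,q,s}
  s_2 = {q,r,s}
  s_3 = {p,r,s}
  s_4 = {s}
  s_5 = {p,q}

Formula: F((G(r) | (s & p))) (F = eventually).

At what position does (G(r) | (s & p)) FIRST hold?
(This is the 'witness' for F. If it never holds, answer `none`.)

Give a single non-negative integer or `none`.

Answer: 0

Derivation:
s_0={p,q,s}: (G(r) | (s & p))=True G(r)=False r=False (s & p)=True s=True p=True
s_1={p,q,s}: (G(r) | (s & p))=True G(r)=False r=False (s & p)=True s=True p=True
s_2={q,r,s}: (G(r) | (s & p))=False G(r)=False r=True (s & p)=False s=True p=False
s_3={p,r,s}: (G(r) | (s & p))=True G(r)=False r=True (s & p)=True s=True p=True
s_4={s}: (G(r) | (s & p))=False G(r)=False r=False (s & p)=False s=True p=False
s_5={p,q}: (G(r) | (s & p))=False G(r)=False r=False (s & p)=False s=False p=True
F((G(r) | (s & p))) holds; first witness at position 0.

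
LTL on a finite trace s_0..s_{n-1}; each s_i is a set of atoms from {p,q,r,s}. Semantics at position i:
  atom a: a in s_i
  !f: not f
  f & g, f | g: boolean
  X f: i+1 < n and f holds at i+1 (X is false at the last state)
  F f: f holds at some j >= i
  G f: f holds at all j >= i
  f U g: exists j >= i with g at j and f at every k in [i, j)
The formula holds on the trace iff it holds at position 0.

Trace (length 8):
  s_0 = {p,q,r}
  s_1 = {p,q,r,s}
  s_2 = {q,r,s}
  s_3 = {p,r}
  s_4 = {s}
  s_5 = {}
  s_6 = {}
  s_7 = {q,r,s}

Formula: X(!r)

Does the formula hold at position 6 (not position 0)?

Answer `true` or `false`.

s_0={p,q,r}: X(!r)=False !r=False r=True
s_1={p,q,r,s}: X(!r)=False !r=False r=True
s_2={q,r,s}: X(!r)=False !r=False r=True
s_3={p,r}: X(!r)=True !r=False r=True
s_4={s}: X(!r)=True !r=True r=False
s_5={}: X(!r)=True !r=True r=False
s_6={}: X(!r)=False !r=True r=False
s_7={q,r,s}: X(!r)=False !r=False r=True
Evaluating at position 6: result = False

Answer: false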